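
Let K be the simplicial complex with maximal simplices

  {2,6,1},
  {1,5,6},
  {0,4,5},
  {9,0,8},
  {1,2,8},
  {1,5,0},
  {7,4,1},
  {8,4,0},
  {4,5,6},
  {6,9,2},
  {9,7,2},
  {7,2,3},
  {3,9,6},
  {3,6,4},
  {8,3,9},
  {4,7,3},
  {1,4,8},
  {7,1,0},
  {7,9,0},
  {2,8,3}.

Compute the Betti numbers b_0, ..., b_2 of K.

b_0 = 1, b_1 = 1, b_2 = 0.

Order the vertices as 0 < 1 < 2 < 3 < 4 < 5 < 6 < 7 < 8 < 9. Listing each simplex with vertices in this order, K has dimension 2 with simplices:

  0-simplices (10): [0], [1], [2], [3], [4], [5], [6], [7], [8], [9]
  1-simplices (30): (30 of them)
  2-simplices (20): (20 of them)

giving chain groups C_0 ≅ Z^10, C_1 ≅ Z^30, C_2 ≅ Z^20.

The boundary map ∂_1: C_1 → C_0 sends each edge [p,q] (with p < q) to q − p.
This gives a 10×30 integer matrix of rank 9; reducing to Smith normal form yields diagonal entries (1,1,1,1,1,1,1,1,1).

The boundary map ∂_2: C_2 → C_1 maps a triangle to the signed sum of its edges. For instance
  ∂[0,4,8] = [4,8] − [0,8] + [0,4],
  ∂[1,2,8] = [2,8] − [1,8] + [1,2].
This gives a 30×20 integer matrix of rank 20; reducing to Smith normal form yields diagonal entries (1,1,1,1,1,1,1,1,1,1,1,1,1,1,1,1,1,1,1,2).

Now H_k = ker ∂_k / im ∂_{k+1}, so:

  H_0: rank C_0 − rank ∂_1 = 10 − 9 = 1, and the invariant factors of ∂_1 are all 1, so H_0 ≅ Z.
  H_1: rank ker ∂_1 − rank ∂_2 = (30 − 9) − 20 = 1, and ∂_2 has invariant factor 2 > 1, so H_1 ≅ Z × Z/2.
  H_2: rank ker ∂_2 − rank ∂_3 = (20 − 20) − 0 = 0, and there is no ∂_3, so H_2 ≅ 0.

Hence the Betti numbers are b_0 = 1, b_1 = 1, b_2 = 0.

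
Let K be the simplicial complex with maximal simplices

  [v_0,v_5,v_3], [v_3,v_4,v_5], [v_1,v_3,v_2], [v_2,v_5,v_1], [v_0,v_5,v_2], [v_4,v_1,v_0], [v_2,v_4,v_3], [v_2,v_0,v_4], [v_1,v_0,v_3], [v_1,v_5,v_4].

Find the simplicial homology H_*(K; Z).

H_0 ≅ Z,  H_1 ≅ Z_2,  H_2 = 0.

K has 6 vertices, 15 edges, 10 triangles.
rank ∂_0 = 0, rank ∂_1 = 5 ⇒ b_0 = 6 − 0 − 5 = 1; all invariant factors of ∂_1 are 1 so no torsion. So H_0 = Z.
rank ∂_1 = 5, rank ∂_2 = 10 ⇒ b_1 = 15 − 5 − 10 = 0; ∂_2 has invariant factor(s) [2] giving torsion. So H_1 = Z_2.
rank ∂_2 = 10, rank ∂_3 = 0 ⇒ b_2 = 10 − 10 − 0 = 0. So H_2 = 0.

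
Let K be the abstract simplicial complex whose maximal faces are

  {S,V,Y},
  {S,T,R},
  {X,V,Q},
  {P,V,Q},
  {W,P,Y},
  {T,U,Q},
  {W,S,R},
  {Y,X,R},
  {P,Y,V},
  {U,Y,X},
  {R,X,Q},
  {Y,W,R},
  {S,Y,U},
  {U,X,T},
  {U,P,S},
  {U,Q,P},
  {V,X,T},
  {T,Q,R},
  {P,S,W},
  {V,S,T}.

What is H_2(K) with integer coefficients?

Order the vertices as P < Q < R < S < T < U < V < W < X < Y. Listing each simplex with vertices in this order, K has dimension 2 with simplices:

  0-simplices (10): P, Q, R, S, T, U, V, W, X, Y
  1-simplices (30): PQ, PS, PU, PV, PW, PY, QR, QT, QU, QV, QX, RS, RT, RW, RX, RY, ST, SU, SV, SW, SY, TU, TV, TX, UX, UY, VX, VY, WY, XY
  2-simplices (20): PQU, PQV, PSU, PSW, PVY, PWY, QRT, QRX, QTU, QVX, RST, RSW, RWY, RXY, STV, SUY, SVY, TUX, TVX, UXY

giving chain groups C_0 ≅ Z^10, C_1 ≅ Z^30, C_2 ≅ Z^20.

∂_1: C_1 → C_0 maps an edge to its endpoints' difference, ∂[p,q] = q − p. For instance
  ∂VX = X − V.
This gives a 10×30 integer matrix of rank 9; reducing to Smith normal form yields diagonal entries (1,1,1,1,1,1,1,1,1).

The boundary map ∂_2: C_2 → C_1 maps a triangle to the signed sum of its edges. For instance
  ∂PWY = WY − PY + PW,
  ∂RSW = SW − RW + RS.
This gives a 30×20 integer matrix of rank 20; reducing to Smith normal form yields diagonal entries (1,1,1,1,1,1,1,1,1,1,1,1,1,1,1,1,1,1,1,2).

Now H_k = ker ∂_k / im ∂_{k+1}, so:

  H_2: rank ker ∂_2 − rank ∂_3 = (20 − 20) − 0 = 0, and there is no ∂_3, so H_2 ≅ 0.

H_2 ≅ 0.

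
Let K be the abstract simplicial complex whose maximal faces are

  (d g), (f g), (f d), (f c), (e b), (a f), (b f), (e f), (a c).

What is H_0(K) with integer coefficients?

H_0 = Z.

We work with the vertex ordering a < b < c < d < e < f < g. The simplices of K, each written with vertices in increasing order, are:

  0-simplices (7): a, b, c, d, e, f, g
  1-simplices (9): ac, af, be, bf, cf, df, dg, ef, fg

Hence C_0 ≅ Z^7, C_1 ≅ Z^9.

∂_1: C_1 → C_0 sends each edge [p,q] (with p < q) to q − p. For instance
  ∂dg = g − d.
As a 7×9 matrix over Z this has rank 6, with invariant factors (1,1,1,1,1,1).

Now H_k = ker ∂_k / im ∂_{k+1}, so:

  H_0: rank C_0 − rank ∂_1 = 7 − 6 = 1, and the invariant factors of ∂_1 are all 1, so H_0 = Z.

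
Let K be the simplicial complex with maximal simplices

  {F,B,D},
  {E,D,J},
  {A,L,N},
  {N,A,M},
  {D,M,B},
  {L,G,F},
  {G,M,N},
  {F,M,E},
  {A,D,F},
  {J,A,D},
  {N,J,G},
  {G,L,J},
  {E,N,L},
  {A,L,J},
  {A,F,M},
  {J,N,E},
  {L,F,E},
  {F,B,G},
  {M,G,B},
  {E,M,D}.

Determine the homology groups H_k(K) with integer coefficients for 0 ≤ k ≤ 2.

H_0 ≅ Z,  H_1 ≅ Z ⊕ Z/2,  H_2 = 0.

K has 10 vertices, 30 edges, 20 triangles.
rank ∂_0 = 0, rank ∂_1 = 9 ⇒ b_0 = 10 − 0 − 9 = 1; all invariant factors of ∂_1 are 1 so no torsion. So H_0 ≅ Z.
rank ∂_1 = 9, rank ∂_2 = 20 ⇒ b_1 = 30 − 9 − 20 = 1; ∂_2 has invariant factor(s) [2] giving torsion. So H_1 ≅ Z ⊕ Z/2.
rank ∂_2 = 20, rank ∂_3 = 0 ⇒ b_2 = 20 − 20 − 0 = 0. So H_2 ≅ 0.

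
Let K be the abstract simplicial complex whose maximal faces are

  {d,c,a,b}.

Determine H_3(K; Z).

H_3 = 0.

Order the vertices as a < b < c < d. Listing each simplex with vertices in this order, K has dimension 3 with simplices:

  0-simplices (4): a, b, c, d
  1-simplices (6): ab, ac, ad, bc, bd, cd
  2-simplices (4): abc, abd, acd, bcd
  3-simplices (1): abcd

Hence C_0 ≅ Z^4, C_1 ≅ Z^6, C_2 ≅ Z^4, C_3 ≅ Z^1.

The boundary map ∂_1: C_1 → C_0 maps an edge to its endpoints' difference, ∂[p,q] = q − p.
This gives a 4×6 integer matrix of rank 3; reducing to Smith normal form yields diagonal entries (1,1,1).

Boundary ∂_2: C_2 → C_1 sends each 2-simplex [p,q,r] to [q,r] − [p,r] + [p,q]. For instance
  ∂abd = bd − ad + ab,
  ∂acd = cd − ad + ac.
As a 6×4 matrix over Z this has rank 3, with invariant factors (1,1,1).

The boundary map ∂_3: C_3 → C_2 sends each 3-simplex σ to the alternating sum Σ_i (−1)^i (σ with its i-th vertex removed). For instance
  ∂abcd = bcd − acd + abd − abc.
The 4×1 boundary matrix has rank 1 and Smith normal form diag(1).

Computing H_k = (kernel of ∂_k) / (image of ∂_{k+1}):

  H_3: rank ker ∂_3 − rank ∂_4 = (1 − 1) − 0 = 0, and there is no ∂_4, so H_3 = 0.

(K is a triangulation of the 3-simplex.)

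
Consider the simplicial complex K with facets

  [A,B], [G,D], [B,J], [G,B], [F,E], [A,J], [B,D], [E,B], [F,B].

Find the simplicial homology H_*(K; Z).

Take the total order A < B < D < E < F < G < J on the vertex set. Then K (dimension 1) consists of the simplices:

  0-simplices (7): A, B, D, E, F, G, J
  1-simplices (9): AB, AJ, BD, BE, BF, BG, BJ, DG, EF

so the chain groups are C_0 ≅ Z^7, C_1 ≅ Z^9.

The boundary map ∂_1: C_1 → C_0 maps an edge to its endpoints' difference, ∂[p,q] = q − p.
As a 7×9 matrix over Z this has rank 6, with invariant factors (1,1,1,1,1,1).

From H_k ≅ ker(∂_k) / im(∂_{k+1}) we obtain:

  H_0: rank C_0 − rank ∂_1 = 7 − 6 = 1, and the invariant factors of ∂_1 are all 1, so H_0 = Z.
  H_1: rank ker ∂_1 − rank ∂_2 = (9 − 6) − 0 = 3, and there is no ∂_2, so H_1 = Z^3.

(K is a triangulation of a wedge of 3 circles.)

H_0 = Z,  H_1 = Z^3.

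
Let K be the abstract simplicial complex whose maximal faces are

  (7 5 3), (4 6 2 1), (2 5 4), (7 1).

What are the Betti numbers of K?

b_0 = 1, b_1 = 1, b_2 = 0, b_3 = 0.

K has 7 vertices, 12 edges, 6 triangles, 1 3-simplex.
rank ∂_0 = 0, rank ∂_1 = 6 ⇒ b_0 = 7 − 0 − 6 = 1; all invariant factors of ∂_1 are 1 so no torsion. So H_0 ≅ Z.
rank ∂_1 = 6, rank ∂_2 = 5 ⇒ b_1 = 12 − 6 − 5 = 1; all invariant factors of ∂_2 are 1 so no torsion. So H_1 ≅ Z.
rank ∂_2 = 5, rank ∂_3 = 1 ⇒ b_2 = 6 − 5 − 1 = 0; all invariant factors of ∂_3 are 1 so no torsion. So H_2 ≅ 0.
rank ∂_3 = 1, rank ∂_4 = 0 ⇒ b_3 = 1 − 1 − 0 = 0. So H_3 ≅ 0.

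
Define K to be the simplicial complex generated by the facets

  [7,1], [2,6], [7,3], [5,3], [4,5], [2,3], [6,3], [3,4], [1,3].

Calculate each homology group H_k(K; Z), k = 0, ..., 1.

We work with the vertex ordering 1 < 2 < 3 < 4 < 5 < 6 < 7. The simplices of K, each written with vertices in increasing order, are:

  0-simplices (7): [1], [2], [3], [4], [5], [6], [7]
  1-simplices (9): [1,3], [1,7], [2,3], [2,6], [3,4], [3,5], [3,6], [3,7], [4,5]

giving chain groups C_0 ≅ Z^7, C_1 ≅ Z^9.

Boundary ∂_1: C_1 → C_0 maps an edge to its endpoints' difference, ∂[p,q] = q − p. For instance
  ∂[3,5] = [5] − [3].
As a 7×9 matrix over Z this has rank 6, with invariant factors (1,1,1,1,1,1).

Reading off H_k = ker ∂_k / im ∂_{k+1}:

  H_0: rank C_0 − rank ∂_1 = 7 − 6 = 1, and the invariant factors of ∂_1 are all 1, so H_0 ≅ Z.
  H_1: rank ker ∂_1 − rank ∂_2 = (9 − 6) − 0 = 3, and there is no ∂_2, so H_1 ≅ Z^3.

As a check, the Euler characteristic is 7 − 9 = -2, which agrees with 1 − 3 = -2.

H_0 = Z,  H_1 = Z^3.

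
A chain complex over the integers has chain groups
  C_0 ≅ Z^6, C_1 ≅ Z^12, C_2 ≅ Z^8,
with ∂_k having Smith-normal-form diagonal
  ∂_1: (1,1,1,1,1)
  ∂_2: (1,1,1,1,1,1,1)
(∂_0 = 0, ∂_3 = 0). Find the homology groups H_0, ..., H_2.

H_0: b_0 = 6 − 0 − 5 = 1; torsion from ∂_1 factors > 1: none. So H_0 = Z.
H_1: b_1 = 12 − 5 − 7 = 0; torsion from ∂_2 factors > 1: none. So H_1 = 0.
H_2: b_2 = 8 − 7 − 0 = 1; torsion from ∂_3 factors > 1: none. So H_2 = Z.

H_0 = Z,  H_1 = 0,  H_2 = Z.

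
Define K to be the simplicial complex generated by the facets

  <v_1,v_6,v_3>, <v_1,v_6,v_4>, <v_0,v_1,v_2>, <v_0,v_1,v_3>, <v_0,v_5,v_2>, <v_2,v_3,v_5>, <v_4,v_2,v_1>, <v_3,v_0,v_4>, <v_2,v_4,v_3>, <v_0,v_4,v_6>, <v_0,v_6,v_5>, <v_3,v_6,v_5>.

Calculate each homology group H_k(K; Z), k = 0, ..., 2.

H_0 ≅ Z,  H_1 ≅ Z/2,  H_2 = 0.

Fix the vertex order v_0 < v_1 < v_2 < v_3 < v_4 < v_5 < v_6 and write every simplex with vertices in increasing order. Then dim K = 2 and the simplices of K are:

  0-simplices (7): [v_0], [v_1], [v_2], [v_3], [v_4], [v_5], [v_6]
  1-simplices (18): (18 of them)
  2-simplices (12): (12 of them)

so the chain groups are C_0 ≅ Z^7, C_1 ≅ Z^18, C_2 ≅ Z^12.

∂_1: C_1 → C_0 is given by ∂[p,q] = [q] − [p].
The resulting 7×18 matrix has rank 6, and its Smith normal form has invariant factors (1,1,1,1,1,1).

The boundary map ∂_2: C_2 → C_1 acts by ∂[p,q,r] = [q,r] − [p,r] + [p,q]. For instance
  ∂[v_0,v_3,v_4] = [v_3,v_4] − [v_0,v_4] + [v_0,v_3],
  ∂[v_0,v_1,v_2] = [v_1,v_2] − [v_0,v_2] + [v_0,v_1].
The 18×12 boundary matrix has rank 12 and Smith normal form diag(1,1,1,1,1,1,1,1,1,1,1,2).

Now H_k = ker ∂_k / im ∂_{k+1}, so:

  H_0: rank C_0 − rank ∂_1 = 7 − 6 = 1, and the invariant factors of ∂_1 are all 1, so H_0 = Z.
  H_1: rank ker ∂_1 − rank ∂_2 = (18 − 6) − 12 = 0, and ∂_2 has invariant factor 2 > 1, so H_1 = Z/2.
  H_2: rank ker ∂_2 − rank ∂_3 = (12 − 12) − 0 = 0, and there is no ∂_3, so H_2 = 0.

As a check, the Euler characteristic is 7 − 18 + 12 = 1, which agrees with 1 − 0 + 0 = 1.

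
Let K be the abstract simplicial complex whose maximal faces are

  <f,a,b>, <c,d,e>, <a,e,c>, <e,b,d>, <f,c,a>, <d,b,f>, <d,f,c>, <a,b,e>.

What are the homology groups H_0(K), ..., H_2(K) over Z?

K has 6 vertices, 12 edges, 8 triangles.
rank ∂_0 = 0, rank ∂_1 = 5 ⇒ b_0 = 6 − 0 − 5 = 1; all invariant factors of ∂_1 are 1 so no torsion. So H_0 = Z.
rank ∂_1 = 5, rank ∂_2 = 7 ⇒ b_1 = 12 − 5 − 7 = 0; all invariant factors of ∂_2 are 1 so no torsion. So H_1 = 0.
rank ∂_2 = 7, rank ∂_3 = 0 ⇒ b_2 = 8 − 7 − 0 = 1. So H_2 = Z.

H_0 = Z,  H_1 = 0,  H_2 = Z.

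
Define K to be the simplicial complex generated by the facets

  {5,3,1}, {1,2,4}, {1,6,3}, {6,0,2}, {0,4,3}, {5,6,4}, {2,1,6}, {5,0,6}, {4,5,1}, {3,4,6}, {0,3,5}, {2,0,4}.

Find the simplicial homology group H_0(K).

Fix the vertex order 0 < 1 < 2 < 3 < 4 < 5 < 6 and write every simplex with vertices in increasing order. Then dim K = 2 and the simplices of K are:

  0-simplices (7): [0], [1], [2], [3], [4], [5], [6]
  1-simplices (18): [0,2], [0,3], [0,4], [0,5], [0,6], [1,2], [1,3], [1,4], [1,5], [1,6], [2,4], [2,6], [3,4], [3,5], [3,6], [4,5], [4,6], [5,6]
  2-simplices (12): [0,2,4], [0,2,6], [0,3,4], [0,3,5], [0,5,6], [1,2,4], [1,2,6], [1,3,5], [1,3,6], [1,4,5], [3,4,6], [4,5,6]

so the chain groups are C_0 ≅ Z^7, C_1 ≅ Z^18, C_2 ≅ Z^12.

The boundary map ∂_1: C_1 → C_0 sends each edge [p,q] (with p < q) to q − p. For instance
  ∂[0,6] = [6] − [0].
The 7×18 boundary matrix has rank 6 and Smith normal form diag(1,1,1,1,1,1).

The boundary map ∂_2: C_2 → C_1 maps a triangle to the signed sum of its edges. For instance
  ∂[0,2,4] = [2,4] − [0,4] + [0,2],
  ∂[4,5,6] = [5,6] − [4,6] + [4,5].
This gives a 18×12 integer matrix of rank 12; reducing to Smith normal form yields diagonal entries (1,1,1,1,1,1,1,1,1,1,1,2).

Now H_k = ker ∂_k / im ∂_{k+1}, so:

  H_0: rank C_0 − rank ∂_1 = 7 − 6 = 1, and the invariant factors of ∂_1 are all 1, so H_0 = Z.

(K is a triangulation of the real projective plane RP^2.)

H_0 ≅ Z.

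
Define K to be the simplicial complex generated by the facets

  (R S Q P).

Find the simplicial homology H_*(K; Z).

Take the total order P < Q < R < S on the vertex set. Then K (dimension 3) consists of the simplices:

  0-simplices (4): P, Q, R, S
  1-simplices (6): PQ, PR, PS, QR, QS, RS
  2-simplices (4): PQR, PQS, PRS, QRS
  3-simplices (1): PQRS

Hence C_0 ≅ Z^4, C_1 ≅ Z^6, C_2 ≅ Z^4, C_3 ≅ Z^1.

The boundary map ∂_1: C_1 → C_0 maps an edge to its endpoints' difference, ∂[p,q] = q − p. For instance
  ∂RS = S − R.
This gives a 4×6 integer matrix of rank 3; reducing to Smith normal form yields diagonal entries (1,1,1).

Boundary ∂_2: C_2 → C_1 maps a triangle to the signed sum of its edges. For instance
  ∂PQR = QR − PR + PQ,
  ∂PRS = RS − PS + PR.
As a 6×4 matrix over Z this has rank 3, with invariant factors (1,1,1).

∂_3: C_3 → C_2 sends each 3-simplex σ to the alternating sum Σ_i (−1)^i (σ with its i-th vertex removed). For instance
  ∂PQRS = QRS − PRS + PQS − PQR.
As a 4×1 matrix over Z this has rank 1, with invariant factors (1).

Reading off H_k = ker ∂_k / im ∂_{k+1}:

  H_0: rank C_0 − rank ∂_1 = 4 − 3 = 1, and the invariant factors of ∂_1 are all 1, so H_0 ≅ Z.
  H_1: rank ker ∂_1 − rank ∂_2 = (6 − 3) − 3 = 0, and the invariant factors of ∂_2 are all 1, so H_1 ≅ 0.
  H_2: rank ker ∂_2 − rank ∂_3 = (4 − 3) − 1 = 0, and the invariant factors of ∂_3 are all 1, so H_2 ≅ 0.
  H_3: rank ker ∂_3 − rank ∂_4 = (1 − 1) − 0 = 0, and there is no ∂_4, so H_3 ≅ 0.

As a check, the Euler characteristic is 4 − 6 + 4 − 1 = 1, which agrees with 1 − 0 + 0 − 0 = 1.

H_0 ≅ Z,  H_1 = 0,  H_2 = 0,  H_3 = 0.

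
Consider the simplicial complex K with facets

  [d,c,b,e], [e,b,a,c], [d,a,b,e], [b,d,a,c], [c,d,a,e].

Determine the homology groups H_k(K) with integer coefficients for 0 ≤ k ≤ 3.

H_0 ≅ Z,  H_1 = 0,  H_2 = 0,  H_3 ≅ Z.

Take the total order a < b < c < d < e on the vertex set. Then K (dimension 3) consists of the simplices:

  0-simplices (5): a, b, c, d, e
  1-simplices (10): ab, ac, ad, ae, bc, bd, be, cd, ce, de
  2-simplices (10): abc, abd, abe, acd, ace, ade, bcd, bce, bde, cde
  3-simplices (5): abcd, abce, abde, acde, bcde

giving chain groups C_0 ≅ Z^5, C_1 ≅ Z^10, C_2 ≅ Z^10, C_3 ≅ Z^5.

The boundary map ∂_1: C_1 → C_0 is given by ∂[p,q] = [q] − [p]. For instance
  ∂ab = b − a.
As a 5×10 matrix over Z this has rank 4, with invariant factors (1,1,1,1).

Boundary ∂_2: C_2 → C_1 sends each 2-simplex [p,q,r] to [q,r] − [p,r] + [p,q]. For instance
  ∂abd = bd − ad + ab,
  ∂abe = be − ae + ab.
The 10×10 boundary matrix has rank 6 and Smith normal form diag(1,1,1,1,1,1).

Boundary ∂_3: C_3 → C_2 sends each 3-simplex σ to the alternating sum Σ_i (−1)^i (σ with its i-th vertex removed). For instance
  ∂abcd = bcd − acd + abd − abc,
  ∂acde = cde − ade + ace − acd.
As a 10×5 matrix over Z this has rank 4, with invariant factors (1,1,1,1).

Reading off H_k = ker ∂_k / im ∂_{k+1}:

  H_0: rank C_0 − rank ∂_1 = 5 − 4 = 1, and the invariant factors of ∂_1 are all 1, so H_0 = Z.
  H_1: rank ker ∂_1 − rank ∂_2 = (10 − 4) − 6 = 0, and the invariant factors of ∂_2 are all 1, so H_1 = 0.
  H_2: rank ker ∂_2 − rank ∂_3 = (10 − 6) − 4 = 0, and the invariant factors of ∂_3 are all 1, so H_2 = 0.
  H_3: rank ker ∂_3 − rank ∂_4 = (5 − 4) − 0 = 1, and there is no ∂_4, so H_3 = Z.

As a check, the Euler characteristic is 5 − 10 + 10 − 5 = 0, which agrees with 1 − 0 + 0 − 1 = 0.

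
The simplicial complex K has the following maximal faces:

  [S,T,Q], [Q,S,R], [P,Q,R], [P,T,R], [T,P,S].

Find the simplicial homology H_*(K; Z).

We work with the vertex ordering P < Q < R < S < T. The simplices of K, each written with vertices in increasing order, are:

  0-simplices (5): P, Q, R, S, T
  1-simplices (10): PQ, PR, PS, PT, QR, QS, QT, RS, RT, ST
  2-simplices (5): PQR, PRT, PST, QRS, QST

so the chain groups are C_0 ≅ Z^5, C_1 ≅ Z^10, C_2 ≅ Z^5.

Boundary ∂_1: C_1 → C_0 sends each edge [p,q] (with p < q) to q − p.
As a 5×10 matrix over Z this has rank 4, with invariant factors (1,1,1,1).

Boundary ∂_2: C_2 → C_1 sends each 2-simplex [p,q,r] to [q,r] − [p,r] + [p,q]. For instance
  ∂PQR = QR − PR + PQ,
  ∂QST = ST − QT + QS.
As a 10×5 matrix over Z this has rank 5, with invariant factors (1,1,1,1,1).

From H_k ≅ ker(∂_k) / im(∂_{k+1}) we obtain:

  H_0: rank C_0 − rank ∂_1 = 5 − 4 = 1, and the invariant factors of ∂_1 are all 1, so H_0 = Z.
  H_1: rank ker ∂_1 − rank ∂_2 = (10 − 4) − 5 = 1, and the invariant factors of ∂_2 are all 1, so H_1 = Z.
  H_2: rank ker ∂_2 − rank ∂_3 = (5 − 5) − 0 = 0, and there is no ∂_3, so H_2 = 0.

H_0 = Z,  H_1 = Z,  H_2 = 0.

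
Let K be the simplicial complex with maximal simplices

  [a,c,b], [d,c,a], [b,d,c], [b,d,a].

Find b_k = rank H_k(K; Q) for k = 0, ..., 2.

Order the vertices as a < b < c < d. Listing each simplex with vertices in this order, K has dimension 2 with simplices:

  0-simplices (4): a, b, c, d
  1-simplices (6): ab, ac, ad, bc, bd, cd
  2-simplices (4): abc, abd, acd, bcd

giving chain groups C_0 ≅ Z^4, C_1 ≅ Z^6, C_2 ≅ Z^4.

Boundary ∂_1: C_1 → C_0 maps an edge to its endpoints' difference, ∂[p,q] = q − p.
The 4×6 boundary matrix has rank 3 and Smith normal form diag(1,1,1).

∂_2: C_2 → C_1 sends each 2-simplex [p,q,r] to [q,r] − [p,r] + [p,q]. For instance
  ∂abd = bd − ad + ab,
  ∂bcd = cd − bd + bc.
The 6×4 boundary matrix has rank 3 and Smith normal form diag(1,1,1).

From H_k ≅ ker(∂_k) / im(∂_{k+1}) we obtain:

  H_0: rank C_0 − rank ∂_1 = 4 − 3 = 1, and the invariant factors of ∂_1 are all 1, so H_0 = Z.
  H_1: rank ker ∂_1 − rank ∂_2 = (6 − 3) − 3 = 0, and the invariant factors of ∂_2 are all 1, so H_1 = 0.
  H_2: rank ker ∂_2 − rank ∂_3 = (4 − 3) − 0 = 1, and there is no ∂_3, so H_2 = Z.

Hence the Betti numbers are b_0 = 1, b_1 = 0, b_2 = 1.

b_0 = 1, b_1 = 0, b_2 = 1.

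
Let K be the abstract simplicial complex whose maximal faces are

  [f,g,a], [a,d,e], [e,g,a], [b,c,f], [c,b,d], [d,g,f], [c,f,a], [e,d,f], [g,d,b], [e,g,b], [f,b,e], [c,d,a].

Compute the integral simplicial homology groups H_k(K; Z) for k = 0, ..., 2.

K has 7 vertices, 18 edges, 12 triangles.
rank ∂_0 = 0, rank ∂_1 = 6 ⇒ b_0 = 7 − 0 − 6 = 1; all invariant factors of ∂_1 are 1 so no torsion. So H_0 = Z.
rank ∂_1 = 6, rank ∂_2 = 12 ⇒ b_1 = 18 − 6 − 12 = 0; ∂_2 has invariant factor(s) [2] giving torsion. So H_1 = Z/2.
rank ∂_2 = 12, rank ∂_3 = 0 ⇒ b_2 = 12 − 12 − 0 = 0. So H_2 = 0.

H_0 ≅ Z,  H_1 ≅ Z/2,  H_2 = 0.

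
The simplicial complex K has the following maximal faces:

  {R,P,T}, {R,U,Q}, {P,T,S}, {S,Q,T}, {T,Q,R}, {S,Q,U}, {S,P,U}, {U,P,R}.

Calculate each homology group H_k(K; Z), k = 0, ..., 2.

Order the vertices as P < Q < R < S < T < U. Listing each simplex with vertices in this order, K has dimension 2 with simplices:

  0-simplices (6): P, Q, R, S, T, U
  1-simplices (12): PR, PS, PT, PU, QR, QS, QT, QU, RT, RU, ST, SU
  2-simplices (8): PRT, PRU, PST, PSU, QRT, QRU, QST, QSU

Hence C_0 ≅ Z^6, C_1 ≅ Z^12, C_2 ≅ Z^8.

∂_1: C_1 → C_0 sends each edge [p,q] (with p < q) to q − p. For instance
  ∂QS = S − Q.
As a 6×12 matrix over Z this has rank 5, with invariant factors (1,1,1,1,1).

The boundary map ∂_2: C_2 → C_1 maps a triangle to the signed sum of its edges. For instance
  ∂PRT = RT − PT + PR,
  ∂QRU = RU − QU + QR.
The resulting 12×8 matrix has rank 7, and its Smith normal form has invariant factors (1,1,1,1,1,1,1).

From H_k ≅ ker(∂_k) / im(∂_{k+1}) we obtain:

  H_0: rank C_0 − rank ∂_1 = 6 − 5 = 1, and the invariant factors of ∂_1 are all 1, so H_0 ≅ Z.
  H_1: rank ker ∂_1 − rank ∂_2 = (12 − 5) − 7 = 0, and the invariant factors of ∂_2 are all 1, so H_1 ≅ 0.
  H_2: rank ker ∂_2 − rank ∂_3 = (8 − 7) − 0 = 1, and there is no ∂_3, so H_2 ≅ Z.

(K is a triangulation of the 2-sphere S^2.)

H_0 = Z,  H_1 = 0,  H_2 = Z.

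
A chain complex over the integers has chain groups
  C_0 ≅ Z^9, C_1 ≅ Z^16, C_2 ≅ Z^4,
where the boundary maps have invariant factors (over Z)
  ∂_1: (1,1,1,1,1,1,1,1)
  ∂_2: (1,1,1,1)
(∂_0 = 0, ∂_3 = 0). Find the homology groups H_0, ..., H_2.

H_0 ≅ Z,  H_1 ≅ Z^4,  H_2 = 0.

H_0: b_0 = 9 − 0 − 8 = 1; torsion from ∂_1 factors > 1: none. So H_0 ≅ Z.
H_1: b_1 = 16 − 8 − 4 = 4; torsion from ∂_2 factors > 1: none. So H_1 ≅ Z^4.
H_2: b_2 = 4 − 4 − 0 = 0; torsion from ∂_3 factors > 1: none. So H_2 ≅ 0.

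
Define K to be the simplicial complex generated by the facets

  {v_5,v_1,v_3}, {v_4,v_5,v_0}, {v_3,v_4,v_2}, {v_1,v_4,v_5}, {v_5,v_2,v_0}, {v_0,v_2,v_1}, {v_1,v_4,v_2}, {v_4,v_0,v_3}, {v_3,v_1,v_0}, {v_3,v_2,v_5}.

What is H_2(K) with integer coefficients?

H_2 = 0.

K has 6 vertices, 15 edges, 10 triangles.
rank ∂_2 = 10, rank ∂_3 = 0 ⇒ b_2 = 10 − 10 − 0 = 0. So H_2 = 0.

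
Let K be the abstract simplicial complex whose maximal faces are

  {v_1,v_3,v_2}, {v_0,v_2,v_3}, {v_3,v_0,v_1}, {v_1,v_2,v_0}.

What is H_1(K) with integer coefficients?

K has 4 vertices, 6 edges, 4 triangles.
rank ∂_1 = 3, rank ∂_2 = 3 ⇒ b_1 = 6 − 3 − 3 = 0; all invariant factors of ∂_2 are 1 so no torsion. So H_1 = 0.

H_1 = 0.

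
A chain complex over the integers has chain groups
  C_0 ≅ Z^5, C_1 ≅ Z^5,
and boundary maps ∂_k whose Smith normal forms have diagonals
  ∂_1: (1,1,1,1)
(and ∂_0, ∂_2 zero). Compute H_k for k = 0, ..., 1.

H_0 = Z,  H_1 = Z.

H_0: b_0 = 5 − 0 − 4 = 1; torsion from ∂_1 factors > 1: none. So H_0 = Z.
H_1: b_1 = 5 − 4 − 0 = 1; torsion from ∂_2 factors > 1: none. So H_1 = Z.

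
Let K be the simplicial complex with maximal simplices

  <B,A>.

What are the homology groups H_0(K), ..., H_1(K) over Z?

H_0 ≅ Z,  H_1 = 0.

We work with the vertex ordering A < B. The simplices of K, each written with vertices in increasing order, are:

  0-simplices (2): A, B
  1-simplices (1): AB

so the chain groups are C_0 ≅ Z^2, C_1 ≅ Z^1.

Boundary ∂_1: C_1 → C_0 is given by ∂[p,q] = [q] − [p].
This gives a 2×1 integer matrix of rank 1; reducing to Smith normal form yields diagonal entries (1).

Reading off H_k = ker ∂_k / im ∂_{k+1}:

  H_0: rank C_0 − rank ∂_1 = 2 − 1 = 1, and the invariant factors of ∂_1 are all 1, so H_0 ≅ Z.
  H_1: rank ker ∂_1 − rank ∂_2 = (1 − 1) − 0 = 0, and there is no ∂_2, so H_1 ≅ 0.

As a check, the Euler characteristic is 2 − 1 = 1, which agrees with 1 − 0 = 1.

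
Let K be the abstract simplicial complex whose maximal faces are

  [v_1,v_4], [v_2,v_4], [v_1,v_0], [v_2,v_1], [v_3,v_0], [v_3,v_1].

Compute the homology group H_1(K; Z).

H_1 = Z^2.

K has 5 vertices, 6 edges.
rank ∂_1 = 4, rank ∂_2 = 0 ⇒ b_1 = 6 − 4 − 0 = 2. So H_1 ≅ Z^2.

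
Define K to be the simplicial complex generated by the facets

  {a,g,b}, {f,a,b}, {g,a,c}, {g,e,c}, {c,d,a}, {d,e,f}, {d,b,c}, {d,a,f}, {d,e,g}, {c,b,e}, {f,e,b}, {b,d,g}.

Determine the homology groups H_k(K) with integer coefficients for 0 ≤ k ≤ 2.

H_0 = Z,  H_1 = Z/2,  H_2 = 0.

We work with the vertex ordering a < b < c < d < e < f < g. The simplices of K, each written with vertices in increasing order, are:

  0-simplices (7): a, b, c, d, e, f, g
  1-simplices (18): ab, ac, ad, af, ag, bc, bd, be, bf, bg, cd, ce, cg, de, df, dg, ef, eg
  2-simplices (12): abf, abg, acd, acg, adf, bcd, bce, bdg, bef, ceg, def, deg

Hence C_0 ≅ Z^7, C_1 ≅ Z^18, C_2 ≅ Z^12.

∂_1: C_1 → C_0 sends each edge [p,q] (with p < q) to q − p.
As a 7×18 matrix over Z this has rank 6, with invariant factors (1,1,1,1,1,1).

Boundary ∂_2: C_2 → C_1 sends each 2-simplex [p,q,r] to [q,r] − [p,r] + [p,q]. For instance
  ∂def = ef − df + de,
  ∂adf = df − af + ad.
The resulting 18×12 matrix has rank 12, and its Smith normal form has invariant factors (1,1,1,1,1,1,1,1,1,1,1,2).

Reading off H_k = ker ∂_k / im ∂_{k+1}:

  H_0: rank C_0 − rank ∂_1 = 7 − 6 = 1, and the invariant factors of ∂_1 are all 1, so H_0 = Z.
  H_1: rank ker ∂_1 − rank ∂_2 = (18 − 6) − 12 = 0, and ∂_2 has invariant factor 2 > 1, so H_1 = Z/2.
  H_2: rank ker ∂_2 − rank ∂_3 = (12 − 12) − 0 = 0, and there is no ∂_3, so H_2 = 0.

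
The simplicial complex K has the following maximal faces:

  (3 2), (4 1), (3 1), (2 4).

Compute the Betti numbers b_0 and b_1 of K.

Fix the vertex order 1 < 2 < 3 < 4 and write every simplex with vertices in increasing order. Then dim K = 1 and the simplices of K are:

  0-simplices (4): [1], [2], [3], [4]
  1-simplices (4): [1,3], [1,4], [2,3], [2,4]

Hence C_0 ≅ Z^4, C_1 ≅ Z^4.

∂_1: C_1 → C_0 maps an edge to its endpoints' difference, ∂[p,q] = q − p. For instance
  ∂[1,4] = [4] − [1].
The resulting 4×4 matrix has rank 3, and its Smith normal form has invariant factors (1,1,1).

Reading off H_k = ker ∂_k / im ∂_{k+1}:

  H_0: rank C_0 − rank ∂_1 = 4 − 3 = 1, and the invariant factors of ∂_1 are all 1, so H_0 = Z.
  H_1: rank ker ∂_1 − rank ∂_2 = (4 − 3) − 0 = 1, and there is no ∂_2, so H_1 = Z.

As a check, the Euler characteristic is 4 − 4 = 0, which agrees with 1 − 1 = 0.

Hence the Betti numbers are b_0 = 1, b_1 = 1.

b_0 = 1, b_1 = 1.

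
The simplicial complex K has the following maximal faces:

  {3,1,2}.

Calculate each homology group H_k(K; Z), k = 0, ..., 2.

H_0 = Z,  H_1 = 0,  H_2 = 0.

Fix the vertex order 1 < 2 < 3 and write every simplex with vertices in increasing order. Then dim K = 2 and the simplices of K are:

  0-simplices (3): [1], [2], [3]
  1-simplices (3): [1,2], [1,3], [2,3]
  2-simplices (1): [1,2,3]

giving chain groups C_0 ≅ Z^3, C_1 ≅ Z^3, C_2 ≅ Z^1.

∂_1: C_1 → C_0 is given by ∂[p,q] = [q] − [p].
The 3×3 boundary matrix has rank 2 and Smith normal form diag(1,1).

The boundary map ∂_2: C_2 → C_1 acts by ∂[p,q,r] = [q,r] − [p,r] + [p,q]. For instance
  ∂[1,2,3] = [2,3] − [1,3] + [1,2].
The 3×1 boundary matrix has rank 1 and Smith normal form diag(1).

Reading off H_k = ker ∂_k / im ∂_{k+1}:

  H_0: rank C_0 − rank ∂_1 = 3 − 2 = 1, and the invariant factors of ∂_1 are all 1, so H_0 = Z.
  H_1: rank ker ∂_1 − rank ∂_2 = (3 − 2) − 1 = 0, and the invariant factors of ∂_2 are all 1, so H_1 = 0.
  H_2: rank ker ∂_2 − rank ∂_3 = (1 − 1) − 0 = 0, and there is no ∂_3, so H_2 = 0.

(K is a triangulation of the 2-simplex.)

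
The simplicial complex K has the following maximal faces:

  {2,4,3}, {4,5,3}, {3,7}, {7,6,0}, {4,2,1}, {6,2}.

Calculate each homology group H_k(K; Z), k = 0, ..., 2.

Order the vertices as 0 < 1 < 2 < 3 < 4 < 5 < 6 < 7. Listing each simplex with vertices in this order, K has dimension 2 with simplices:

  0-simplices (8): [0], [1], [2], [3], [4], [5], [6], [7]
  1-simplices (12): [0,6], [0,7], [1,2], [1,4], [2,3], [2,4], [2,6], [3,4], [3,5], [3,7], [4,5], [6,7]
  2-simplices (4): [0,6,7], [1,2,4], [2,3,4], [3,4,5]

giving chain groups C_0 ≅ Z^8, C_1 ≅ Z^12, C_2 ≅ Z^4.

Boundary ∂_1: C_1 → C_0 sends each edge [p,q] (with p < q) to q − p.
The resulting 8×12 matrix has rank 7, and its Smith normal form has invariant factors (1,1,1,1,1,1,1).

∂_2: C_2 → C_1 acts by ∂[p,q,r] = [q,r] − [p,r] + [p,q]. For instance
  ∂[0,6,7] = [6,7] − [0,7] + [0,6],
  ∂[1,2,4] = [2,4] − [1,4] + [1,2].
The 12×4 boundary matrix has rank 4 and Smith normal form diag(1,1,1,1).

From H_k ≅ ker(∂_k) / im(∂_{k+1}) we obtain:

  H_0: rank C_0 − rank ∂_1 = 8 − 7 = 1, and the invariant factors of ∂_1 are all 1, so H_0 ≅ Z.
  H_1: rank ker ∂_1 − rank ∂_2 = (12 − 7) − 4 = 1, and the invariant factors of ∂_2 are all 1, so H_1 ≅ Z.
  H_2: rank ker ∂_2 − rank ∂_3 = (4 − 4) − 0 = 0, and there is no ∂_3, so H_2 ≅ 0.

As a check, the Euler characteristic is 8 − 12 + 4 = 0, which agrees with 1 − 1 + 0 = 0.

H_0 ≅ Z,  H_1 ≅ Z,  H_2 = 0.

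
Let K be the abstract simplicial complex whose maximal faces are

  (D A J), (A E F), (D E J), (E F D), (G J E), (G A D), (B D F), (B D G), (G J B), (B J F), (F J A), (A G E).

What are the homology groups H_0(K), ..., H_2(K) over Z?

We work with the vertex ordering A < B < D < E < F < G < J. The simplices of K, each written with vertices in increasing order, are:

  0-simplices (7): A, B, D, E, F, G, J
  1-simplices (18): AD, AE, AF, AG, AJ, BD, BF, BG, BJ, DE, DF, DG, DJ, EF, EG, EJ, FJ, GJ
  2-simplices (12): ADG, ADJ, AEF, AEG, AFJ, BDF, BDG, BFJ, BGJ, DEF, DEJ, EGJ

Hence C_0 ≅ Z^7, C_1 ≅ Z^18, C_2 ≅ Z^12.

Boundary ∂_1: C_1 → C_0 maps an edge to its endpoints' difference, ∂[p,q] = q − p. For instance
  ∂DG = G − D.
The 7×18 boundary matrix has rank 6 and Smith normal form diag(1,1,1,1,1,1).

Boundary ∂_2: C_2 → C_1 maps a triangle to the signed sum of its edges. For instance
  ∂DEJ = EJ − DJ + DE,
  ∂AEG = EG − AG + AE.
As a 18×12 matrix over Z this has rank 12, with invariant factors (1,1,1,1,1,1,1,1,1,1,1,2).

Computing H_k = (kernel of ∂_k) / (image of ∂_{k+1}):

  H_0: rank C_0 − rank ∂_1 = 7 − 6 = 1, and the invariant factors of ∂_1 are all 1, so H_0 = Z.
  H_1: rank ker ∂_1 − rank ∂_2 = (18 − 6) − 12 = 0, and ∂_2 has invariant factor 2 > 1, so H_1 = Z/2.
  H_2: rank ker ∂_2 − rank ∂_3 = (12 − 12) − 0 = 0, and there is no ∂_3, so H_2 = 0.

As a check, the Euler characteristic is 7 − 18 + 12 = 1, which agrees with 1 − 0 + 0 = 1.

H_0 = Z,  H_1 = Z/2,  H_2 = 0.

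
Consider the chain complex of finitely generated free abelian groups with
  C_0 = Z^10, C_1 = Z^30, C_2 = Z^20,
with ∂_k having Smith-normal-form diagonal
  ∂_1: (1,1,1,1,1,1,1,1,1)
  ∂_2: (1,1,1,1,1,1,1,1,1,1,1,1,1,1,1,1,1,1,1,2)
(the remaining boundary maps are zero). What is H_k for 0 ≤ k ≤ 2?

H_0 ≅ Z,  H_1 ≅ Z ⊕ Z/2,  H_2 = 0.

H_0: b_0 = 10 − 0 − 9 = 1; torsion from ∂_1 factors > 1: none. So H_0 ≅ Z.
H_1: b_1 = 30 − 9 − 20 = 1; torsion from ∂_2 factors > 1: [2]. So H_1 ≅ Z ⊕ Z/2.
H_2: b_2 = 20 − 20 − 0 = 0; torsion from ∂_3 factors > 1: none. So H_2 ≅ 0.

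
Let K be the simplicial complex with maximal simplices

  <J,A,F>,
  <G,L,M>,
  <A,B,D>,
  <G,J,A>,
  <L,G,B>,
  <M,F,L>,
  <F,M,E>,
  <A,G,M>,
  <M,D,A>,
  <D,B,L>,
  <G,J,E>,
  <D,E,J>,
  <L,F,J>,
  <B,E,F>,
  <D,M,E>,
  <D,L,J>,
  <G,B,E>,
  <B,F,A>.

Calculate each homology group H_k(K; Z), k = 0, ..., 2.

K has 9 vertices, 27 edges, 18 triangles.
rank ∂_0 = 0, rank ∂_1 = 8 ⇒ b_0 = 9 − 0 − 8 = 1; all invariant factors of ∂_1 are 1 so no torsion. So H_0 = Z.
rank ∂_1 = 8, rank ∂_2 = 17 ⇒ b_1 = 27 − 8 − 17 = 2; all invariant factors of ∂_2 are 1 so no torsion. So H_1 = Z^2.
rank ∂_2 = 17, rank ∂_3 = 0 ⇒ b_2 = 18 − 17 − 0 = 1. So H_2 = Z.

H_0 = Z,  H_1 = Z^2,  H_2 = Z.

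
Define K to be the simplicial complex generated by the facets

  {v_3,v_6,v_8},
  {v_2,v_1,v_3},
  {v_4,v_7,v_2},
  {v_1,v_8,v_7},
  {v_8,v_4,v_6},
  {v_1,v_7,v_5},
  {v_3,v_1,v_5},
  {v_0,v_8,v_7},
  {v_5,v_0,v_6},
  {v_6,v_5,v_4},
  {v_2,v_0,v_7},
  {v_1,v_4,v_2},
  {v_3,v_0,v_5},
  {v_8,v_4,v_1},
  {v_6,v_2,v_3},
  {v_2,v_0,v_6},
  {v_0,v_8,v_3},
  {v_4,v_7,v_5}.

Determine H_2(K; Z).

Fix the vertex order v_0 < v_1 < v_2 < v_3 < v_4 < v_5 < v_6 < v_7 < v_8 and write every simplex with vertices in increasing order. Then dim K = 2 and the simplices of K are:

  0-simplices (9): [v_0], [v_1], [v_2], [v_3], [v_4], [v_5], [v_6], [v_7], [v_8]
  1-simplices (27): (27 of them)
  2-simplices (18): (18 of them)

Hence C_0 ≅ Z^9, C_1 ≅ Z^27, C_2 ≅ Z^18.

Boundary ∂_1: C_1 → C_0 sends each edge [p,q] (with p < q) to q − p.
The 9×27 boundary matrix has rank 8 and Smith normal form diag(1,1,1,1,1,1,1,1).

∂_2: C_2 → C_1 maps a triangle to the signed sum of its edges. For instance
  ∂[v_1,v_7,v_8] = [v_7,v_8] − [v_1,v_8] + [v_1,v_7],
  ∂[v_4,v_6,v_8] = [v_6,v_8] − [v_4,v_8] + [v_4,v_6].
As a 27×18 matrix over Z this has rank 18, with invariant factors (1,1,1,1,1,1,1,1,1,1,1,1,1,1,1,1,1,2).

Now H_k = ker ∂_k / im ∂_{k+1}, so:

  H_2: rank ker ∂_2 − rank ∂_3 = (18 − 18) − 0 = 0, and there is no ∂_3, so H_2 ≅ 0.

H_2 ≅ 0.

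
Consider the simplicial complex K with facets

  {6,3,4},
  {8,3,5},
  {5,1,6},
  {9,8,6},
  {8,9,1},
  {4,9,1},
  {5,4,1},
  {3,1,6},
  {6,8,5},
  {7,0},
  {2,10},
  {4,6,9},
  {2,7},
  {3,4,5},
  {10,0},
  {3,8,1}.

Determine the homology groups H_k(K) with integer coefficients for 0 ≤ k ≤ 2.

H_0 ≅ Z^2,  H_1 ≅ Z ⊕ Z/2,  H_2 = 0.

Take the total order 0 < 1 < 2 < 3 < 4 < 5 < 6 < 7 < 8 < 9 < 10 on the vertex set. Then K (dimension 2) consists of the simplices:

  0-simplices (11): [0], [1], [2], [3], [4], [5], [6], [7], [8], [9], [10]
  1-simplices (22): [0,7], [0,10], [1,3], [1,4], [1,5], [1,6], [1,8], [1,9], [2,7], [2,10], [3,4], [3,5], [3,6], [3,8], [4,5], [4,6], [4,9], [5,6], [5,8], [6,8], [6,9], [8,9]
  2-simplices (12): [1,3,6], [1,3,8], [1,4,5], [1,4,9], [1,5,6], [1,8,9], [3,4,5], [3,4,6], [3,5,8], [4,6,9], [5,6,8], [6,8,9]

so the chain groups are C_0 ≅ Z^11, C_1 ≅ Z^22, C_2 ≅ Z^12.

The boundary map ∂_1: C_1 → C_0 sends each edge [p,q] (with p < q) to q − p.
The 11×22 boundary matrix has rank 9 and Smith normal form diag(1,1,1,1,1,1,1,1,1).

Boundary ∂_2: C_2 → C_1 acts by ∂[p,q,r] = [q,r] − [p,r] + [p,q]. For instance
  ∂[5,6,8] = [6,8] − [5,8] + [5,6],
  ∂[6,8,9] = [8,9] − [6,9] + [6,8].
The resulting 22×12 matrix has rank 12, and its Smith normal form has invariant factors (1,1,1,1,1,1,1,1,1,1,1,2).

Now H_k = ker ∂_k / im ∂_{k+1}, so:

  H_0: rank C_0 − rank ∂_1 = 11 − 9 = 2, and the invariant factors of ∂_1 are all 1, so H_0 ≅ Z^2.
  H_1: rank ker ∂_1 − rank ∂_2 = (22 − 9) − 12 = 1, and ∂_2 has invariant factor 2 > 1, so H_1 ≅ Z ⊕ Z/2.
  H_2: rank ker ∂_2 − rank ∂_3 = (12 − 12) − 0 = 0, and there is no ∂_3, so H_2 ≅ 0.

As a check, the Euler characteristic is 11 − 22 + 12 = 1, which agrees with 2 − 1 + 0 = 1.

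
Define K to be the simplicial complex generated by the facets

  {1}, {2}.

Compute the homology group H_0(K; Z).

Fix the vertex order 1 < 2 and write every simplex with vertices in increasing order. Then dim K = 0 and the simplices of K are:

  0-simplices (2): [1], [2]

giving chain groups C_0 ≅ Z^2.

Now H_k = ker ∂_k / im ∂_{k+1}, so:

  H_0: rank C_0 − rank ∂_1 = 2 − 0 = 2, and there is no ∂_1, so H_0 ≅ Z^2.

(K is a triangulation of a set of 2 points.)

H_0 = Z^2.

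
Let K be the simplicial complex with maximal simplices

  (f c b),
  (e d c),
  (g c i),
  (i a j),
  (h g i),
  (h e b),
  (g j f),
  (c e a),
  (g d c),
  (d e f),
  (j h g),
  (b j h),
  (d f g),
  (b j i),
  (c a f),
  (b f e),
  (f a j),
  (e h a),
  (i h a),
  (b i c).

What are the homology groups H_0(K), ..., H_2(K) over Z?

H_0 ≅ Z,  H_1 ≅ Z ⊕ Z/2,  H_2 = 0.

Order the vertices as a < b < c < d < e < f < g < h < i < j. Listing each simplex with vertices in this order, K has dimension 2 with simplices:

  0-simplices (10): a, b, c, d, e, f, g, h, i, j
  1-simplices (30): ac, ae, af, ah, ai, aj, bc, be, bf, bh, bi, bj, cd, ce, cf, cg, ci, de, df, dg, ef, eh, fg, fj, gh, gi, gj, hi, hj, ij
  2-simplices (20): ace, acf, aeh, afj, ahi, aij, bcf, bci, bef, beh, bhj, bij, cde, cdg, cgi, def, dfg, fgj, ghi, ghj

giving chain groups C_0 ≅ Z^10, C_1 ≅ Z^30, C_2 ≅ Z^20.

Boundary ∂_1: C_1 → C_0 is given by ∂[p,q] = [q] − [p]. For instance
  ∂de = e − d.
The 10×30 boundary matrix has rank 9 and Smith normal form diag(1,1,1,1,1,1,1,1,1).

Boundary ∂_2: C_2 → C_1 sends each 2-simplex [p,q,r] to [q,r] − [p,r] + [p,q]. For instance
  ∂bci = ci − bi + bc,
  ∂cde = de − ce + cd.
This gives a 30×20 integer matrix of rank 20; reducing to Smith normal form yields diagonal entries (1,1,1,1,1,1,1,1,1,1,1,1,1,1,1,1,1,1,1,2).

Computing H_k = (kernel of ∂_k) / (image of ∂_{k+1}):

  H_0: rank C_0 − rank ∂_1 = 10 − 9 = 1, and the invariant factors of ∂_1 are all 1, so H_0 = Z.
  H_1: rank ker ∂_1 − rank ∂_2 = (30 − 9) − 20 = 1, and ∂_2 has invariant factor 2 > 1, so H_1 = Z ⊕ Z/2.
  H_2: rank ker ∂_2 − rank ∂_3 = (20 − 20) − 0 = 0, and there is no ∂_3, so H_2 = 0.

(K is a triangulation of the Klein bottle.)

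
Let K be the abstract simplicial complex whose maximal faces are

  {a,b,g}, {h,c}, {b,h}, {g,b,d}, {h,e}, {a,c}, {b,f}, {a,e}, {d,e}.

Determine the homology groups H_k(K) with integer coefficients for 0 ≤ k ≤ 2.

We work with the vertex ordering a < b < c < d < e < f < g < h. The simplices of K, each written with vertices in increasing order, are:

  0-simplices (8): a, b, c, d, e, f, g, h
  1-simplices (12): ab, ac, ae, ag, bd, bf, bg, bh, ch, de, dg, eh
  2-simplices (2): abg, bdg

giving chain groups C_0 ≅ Z^8, C_1 ≅ Z^12, C_2 ≅ Z^2.

Boundary ∂_1: C_1 → C_0 is given by ∂[p,q] = [q] − [p]. For instance
  ∂dg = g − d.
This gives a 8×12 integer matrix of rank 7; reducing to Smith normal form yields diagonal entries (1,1,1,1,1,1,1).

Boundary ∂_2: C_2 → C_1 maps a triangle to the signed sum of its edges. For instance
  ∂bdg = dg − bg + bd,
  ∂abg = bg − ag + ab.
The 12×2 boundary matrix has rank 2 and Smith normal form diag(1,1).

From H_k ≅ ker(∂_k) / im(∂_{k+1}) we obtain:

  H_0: rank C_0 − rank ∂_1 = 8 − 7 = 1, and the invariant factors of ∂_1 are all 1, so H_0 = Z.
  H_1: rank ker ∂_1 − rank ∂_2 = (12 − 7) − 2 = 3, and the invariant factors of ∂_2 are all 1, so H_1 = Z^3.
  H_2: rank ker ∂_2 − rank ∂_3 = (2 − 2) − 0 = 0, and there is no ∂_3, so H_2 = 0.

H_0 = Z,  H_1 = Z^3,  H_2 = 0.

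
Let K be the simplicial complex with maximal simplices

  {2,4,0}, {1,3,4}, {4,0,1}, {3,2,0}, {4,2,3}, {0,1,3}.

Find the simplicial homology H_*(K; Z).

H_0 = Z,  H_1 = 0,  H_2 = Z.

Fix the vertex order 0 < 1 < 2 < 3 < 4 and write every simplex with vertices in increasing order. Then dim K = 2 and the simplices of K are:

  0-simplices (5): [0], [1], [2], [3], [4]
  1-simplices (9): [0,1], [0,2], [0,3], [0,4], [1,3], [1,4], [2,3], [2,4], [3,4]
  2-simplices (6): [0,1,3], [0,1,4], [0,2,3], [0,2,4], [1,3,4], [2,3,4]

so the chain groups are C_0 ≅ Z^5, C_1 ≅ Z^9, C_2 ≅ Z^6.

The boundary map ∂_1: C_1 → C_0 sends each edge [p,q] (with p < q) to q − p.
The resulting 5×9 matrix has rank 4, and its Smith normal form has invariant factors (1,1,1,1).

Boundary ∂_2: C_2 → C_1 maps a triangle to the signed sum of its edges. For instance
  ∂[0,1,3] = [1,3] − [0,3] + [0,1],
  ∂[0,2,3] = [2,3] − [0,3] + [0,2].
The 9×6 boundary matrix has rank 5 and Smith normal form diag(1,1,1,1,1).

Reading off H_k = ker ∂_k / im ∂_{k+1}:

  H_0: rank C_0 − rank ∂_1 = 5 − 4 = 1, and the invariant factors of ∂_1 are all 1, so H_0 = Z.
  H_1: rank ker ∂_1 − rank ∂_2 = (9 − 4) − 5 = 0, and the invariant factors of ∂_2 are all 1, so H_1 = 0.
  H_2: rank ker ∂_2 − rank ∂_3 = (6 − 5) − 0 = 1, and there is no ∂_3, so H_2 = Z.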